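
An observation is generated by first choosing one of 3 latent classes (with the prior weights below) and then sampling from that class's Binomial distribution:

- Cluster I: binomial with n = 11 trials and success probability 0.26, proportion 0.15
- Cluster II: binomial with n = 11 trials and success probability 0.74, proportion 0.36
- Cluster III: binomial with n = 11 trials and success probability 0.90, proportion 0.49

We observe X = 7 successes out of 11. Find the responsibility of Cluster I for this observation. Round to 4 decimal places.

0.0159

Apply Bayes' rule: the posterior for each component is proportional to its prior times its likelihood at x.
Binomial probabilities:
  f_I = C(11,7)·0.26^7·0.74^4 = 330·8.03181e-05·0.299866 = 0.00794793
  f_II = C(11,7)·0.74^7·0.26^4 = 330·0.121513·0.00456976 = 0.183244
  f_III = C(11,7)·0.90^7·0.10^4 = 330·0.478297·0.0001 = 0.0157838
Weight by the priors:
  π_I·f_I = 0.15 × 0.00794793 = 0.00119219
  π_II·f_II = 0.36 × 0.183244 = 0.0659678
  π_III·f_III = 0.49 × 0.0157838 = 0.00773406
Normaliser: 0.00119219 + 0.0659678 + 0.00773406 = 0.074894
P(Cluster I | the observation) = 0.00119219 / 0.074894 ≈ 0.0159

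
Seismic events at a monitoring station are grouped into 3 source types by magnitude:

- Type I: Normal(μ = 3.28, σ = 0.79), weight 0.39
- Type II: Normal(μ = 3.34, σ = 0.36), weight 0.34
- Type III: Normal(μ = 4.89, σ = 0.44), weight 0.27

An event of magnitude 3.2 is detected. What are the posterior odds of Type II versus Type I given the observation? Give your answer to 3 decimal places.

Only the two components matter; the odds are (π_i f_i(x)) / (π_j f_j(x)).
Component likelihoods at x = 3.2:
  f_I = (1/(0.79·√(2π)))·exp(−(3.2−3.28)²/(2·0.79²)) = 0.504990·exp(-0.00513) = 0.502408
  f_II = (1/(0.36·√(2π)))·exp(−(3.2−3.34)²/(2·0.36²)) = 1.108173·exp(-0.07562) = 1.02747
  f_III = (1/(0.44·√(2π)))·exp(−(3.2−4.89)²/(2·0.44²)) = 0.906687·exp(-7.37629) = 0.000567512
Odds = (0.34/0.39) × (1.02747/0.502408) = 0.871795 × 2.04508 ≈ 1.783

1.783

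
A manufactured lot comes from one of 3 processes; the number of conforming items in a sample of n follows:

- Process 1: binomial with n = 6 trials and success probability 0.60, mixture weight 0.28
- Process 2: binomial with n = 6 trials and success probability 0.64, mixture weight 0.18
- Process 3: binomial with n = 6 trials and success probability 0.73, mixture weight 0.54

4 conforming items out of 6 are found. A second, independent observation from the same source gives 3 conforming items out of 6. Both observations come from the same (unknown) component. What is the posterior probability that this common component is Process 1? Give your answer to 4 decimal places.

Apply Bayes' rule: the posterior for each component is proportional to its prior times its likelihood at x.
Since both observations come from the same component, the likelihood for component k is f_k(x₁)·f_k(x₂).
  L_1 = [C(6,4)·0.60^4·0.40^2 = 15·0.1296·0.16 = 0.31104] × [0.27648] = 0.0859963
  L_2 = [C(6,4)·0.64^4·0.36^2 = 15·0.167772·0.1296 = 0.326149] × [0.244612] = 0.0797799
  L_3 = [C(6,4)·0.73^4·0.27^2 = 15·0.283982·0.0729 = 0.310535] × [0.15314] = 0.0475554
Unnormalised posteriors:
  π_1·L_1 = 0.28 × 0.0859963 = 0.024079
  π_2·L_2 = 0.18 × 0.0797799 = 0.0143604
  π_3·L_3 = 0.54 × 0.0475554 = 0.0256799
Marginal: 0.024079 + 0.0143604 + 0.0256799 = 0.0641193
P(Process 1 | data) ≈ 0.3755

0.3755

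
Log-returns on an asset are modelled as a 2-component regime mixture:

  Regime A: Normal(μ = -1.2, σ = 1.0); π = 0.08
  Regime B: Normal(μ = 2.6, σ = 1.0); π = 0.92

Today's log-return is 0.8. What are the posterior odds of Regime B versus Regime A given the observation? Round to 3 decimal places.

16.816

Posterior odds = (w_i f_i(x)) / (w_j f_j(x)); the normalising sum cancels.
Normal densities:
  f_A = 0.053991
  f_B = 0.0789502
Odds = (0.92/0.08) × (0.0789502/0.053991) = 11.5 × 1.46228 ≈ 16.816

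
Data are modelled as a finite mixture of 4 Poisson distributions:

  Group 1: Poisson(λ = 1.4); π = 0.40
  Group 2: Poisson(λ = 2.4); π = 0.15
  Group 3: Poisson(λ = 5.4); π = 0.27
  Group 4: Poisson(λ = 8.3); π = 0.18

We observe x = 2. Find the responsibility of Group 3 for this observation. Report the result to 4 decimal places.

0.1146

Posterior ∝ prior × likelihood, so P(k | x) ∝ P(Z=k) f_k(x); normalise over all components.
Poisson probabilities:
  p_1 = e^(−1.4)·1.4^2/2! = 0.241665
  p_2 = e^(−2.4)·2.4^2/2! = 0.261268
  p_3 = e^(−5.4)·5.4^2/2! = 0.0658518
  p_4 = e^(−8.3)·8.3^2/2! = 0.00856016
Multiply by the mixture weights:
  P(Z=1)·p_1 = 0.40 × 0.241665 = 0.096666
  P(Z=2)·p_2 = 0.15 × 0.261268 = 0.0391902
  P(Z=3)·p_3 = 0.27 × 0.0658518 = 0.01778
  P(Z=4)·p_4 = 0.18 × 0.00856016 = 0.00154083
Marginal: 0.096666 + 0.0391902 + 0.01778 + 0.00154083 = 0.155177
So the posterior for Group 3 is 0.01778 / 0.155177 ≈ 0.1146.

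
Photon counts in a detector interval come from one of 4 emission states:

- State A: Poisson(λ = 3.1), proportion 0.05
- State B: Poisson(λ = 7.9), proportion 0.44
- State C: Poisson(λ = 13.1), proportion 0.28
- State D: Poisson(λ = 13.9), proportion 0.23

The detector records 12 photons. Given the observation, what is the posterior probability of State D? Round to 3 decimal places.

P(component k | x) = P(Z=k)·f_k(x) / marginal(x), where marginal(x) = Σ_j P(Z=j)·f_j(x).
Poisson probabilities:
  L_A = 7.40782e-05
  L_B = 0.0457364
  L_C = 0.109059
  L_D = 0.0998039
Unnormalised posteriors:
  P(Z=A)·L_A = 0.05 × 7.40782e-05 = 3.70391e-06
  P(Z=B)·L_B = 0.44 × 0.0457364 = 0.020124
  P(Z=C)·L_C = 0.28 × 0.109059 = 0.0305365
  P(Z=D)·L_D = 0.23 × 0.0998039 = 0.0229549
Marginal: 3.70391e-06 + 0.020124 + 0.0305365 + 0.0229549 = 0.0736191
P(State D | the observation) ≈ 0.312

0.312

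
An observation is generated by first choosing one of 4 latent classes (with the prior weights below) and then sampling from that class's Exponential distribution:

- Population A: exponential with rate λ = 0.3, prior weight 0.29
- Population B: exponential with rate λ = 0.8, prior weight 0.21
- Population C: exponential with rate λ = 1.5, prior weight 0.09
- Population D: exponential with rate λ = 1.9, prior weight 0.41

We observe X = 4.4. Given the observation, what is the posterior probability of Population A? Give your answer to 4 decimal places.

By Bayes' theorem, P(k | x) = P(Z=k) f_k(x) / Σ_j P(Z=j) f_j(x).
Evaluate each component's likelihood at the observed value:
  p_A = 0.3·e^(−0.3·4.4) = 0.3·e^(−1.3200) = 0.0801406
  p_B = 0.8·e^(−0.8·4.4) = 0.8·e^(−3.5200) = 0.0236795
  p_C = 1.5·e^(−1.5·4.4) = 1.5·e^(−6.6000) = 0.00204055
  p_D = 1.9·e^(−1.9·4.4) = 1.9·e^(−8.3600) = 0.000444684
Prior × likelihood for each component:
  P(Z=A)·p_A = 0.29 × 0.0801406 = 0.0232408
  P(Z=B)·p_B = 0.21 × 0.0236795 = 0.00497271
  P(Z=C)·p_C = 0.09 × 0.00204055 = 0.00018365
  P(Z=D)·p_D = 0.41 × 0.000444684 = 0.000182321
Evidence: 0.0232408 + 0.00497271 + 0.00018365 + 0.000182321 = 0.0285794
Responsibility of Population A: 0.0232408 / 0.0285794 ≈ 0.8132

0.8132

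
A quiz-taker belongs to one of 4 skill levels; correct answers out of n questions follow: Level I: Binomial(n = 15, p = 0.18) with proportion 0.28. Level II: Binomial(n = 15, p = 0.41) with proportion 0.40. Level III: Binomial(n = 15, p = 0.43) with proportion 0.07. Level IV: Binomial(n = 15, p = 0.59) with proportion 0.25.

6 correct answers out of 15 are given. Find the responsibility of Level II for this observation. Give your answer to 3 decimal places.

Apply Bayes' rule: the posterior for each component is proportional to its prior times its likelihood at x.
Evaluate each component's likelihood at the observed value:
  f_I = 0.0285341
  f_II = 0.205956
  f_III = 0.20095
  f_IV = 0.0691148
Unnormalised posteriors:
  w_I·f_I = 0.28 × 0.0285341 = 0.00798954
  w_II·f_II = 0.40 × 0.205956 = 0.0823826
  w_III·f_III = 0.07 × 0.20095 = 0.0140665
  w_IV·f_IV = 0.25 × 0.0691148 = 0.0172787
Sum: 0.00798954 + 0.0823826 + 0.0140665 + 0.0172787 = 0.121717
Responsibility of Level II: 0.0823826 / 0.121717 ≈ 0.677

0.677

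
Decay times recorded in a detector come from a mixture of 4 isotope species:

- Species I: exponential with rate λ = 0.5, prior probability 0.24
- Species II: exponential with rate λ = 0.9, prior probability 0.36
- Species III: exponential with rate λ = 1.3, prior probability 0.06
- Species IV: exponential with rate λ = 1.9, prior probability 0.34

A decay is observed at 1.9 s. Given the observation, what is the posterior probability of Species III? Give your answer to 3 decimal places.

The responsibility of component k is π_k f_k(x) divided by Σ_j π_j f_j(x).
Exponential densities:
  f_I = 0.5·e^(−0.5·1.9) = 0.5·e^(−0.9500) = 0.193371
  f_II = 0.9·e^(−0.9·1.9) = 0.9·e^(−1.7100) = 0.162779
  f_III = 1.3·e^(−1.3·1.9) = 1.3·e^(−2.4700) = 0.10996
  f_IV = 1.9·e^(−1.9·1.9) = 1.9·e^(−3.6100) = 0.0513985
Unnormalised posteriors:
  π_I·f_I = 0.24 × 0.193371 = 0.0464089
  π_II·f_II = 0.36 × 0.162779 = 0.0586005
  π_III·f_III = 0.06 × 0.10996 = 0.00659762
  π_IV·f_IV = 0.34 × 0.0513985 = 0.0174755
Evidence: 0.0464089 + 0.0586005 + 0.00659762 + 0.0174755 = 0.129083
So the posterior for Species III is 0.00659762 / 0.129083 ≈ 0.051.

0.051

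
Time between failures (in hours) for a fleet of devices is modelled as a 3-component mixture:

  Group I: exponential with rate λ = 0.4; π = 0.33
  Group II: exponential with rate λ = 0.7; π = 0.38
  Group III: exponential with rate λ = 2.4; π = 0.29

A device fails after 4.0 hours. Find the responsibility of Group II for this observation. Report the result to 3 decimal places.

0.377

Apply Bayes' rule: the posterior for each component is proportional to its prior times its likelihood at x.
Exponential densities:
  L_I = 0.0807586
  L_II = 0.042567
  L_III = 0.000162549
Prior × likelihood for each component:
  P(Z=I)·L_I = 0.33 × 0.0807586 = 0.0266503
  P(Z=II)·L_II = 0.38 × 0.042567 = 0.0161755
  P(Z=III)·L_III = 0.29 × 0.000162549 = 4.71392e-05
Denominator: 0.0266503 + 0.0161755 + 4.71392e-05 = 0.042873
P(Group II | x) ≈ 0.377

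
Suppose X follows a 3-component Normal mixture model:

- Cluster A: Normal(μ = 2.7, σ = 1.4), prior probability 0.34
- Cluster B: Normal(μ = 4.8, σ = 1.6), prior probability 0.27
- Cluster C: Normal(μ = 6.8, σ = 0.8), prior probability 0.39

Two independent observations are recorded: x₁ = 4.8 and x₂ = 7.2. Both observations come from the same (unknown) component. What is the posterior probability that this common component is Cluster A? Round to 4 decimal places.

0.0055

Apply Bayes' rule: the posterior for each component is proportional to its prior times its likelihood at x.
Since both observations come from the same component, the likelihood for component k is f_k(x₁)·f_k(x₂).
  f_A = [(1/(1.4·√(2π)))·exp(−(4.8−2.7)²/(2·1.4²)) = 0.284959·exp(-1.12500) = 0.0925126] × [0.00162666] = 0.000150486
  f_B = [(1/(1.6·√(2π)))·exp(−(4.8−4.8)²/(2·1.6²)) = 0.249339·exp(-0.00000) = 0.249339] × [0.0809485] = 0.0201836
  f_C = [(1/(0.8·√(2π)))·exp(−(4.8−6.8)²/(2·0.8²)) = 0.498678·exp(-3.12500) = 0.0219104] × [0.440082] = 0.00964235
Unnormalised posteriors:
  w_A·f_A = 0.34 × 0.000150486 = 5.11654e-05
  w_B·f_B = 0.27 × 0.0201836 = 0.00544958
  w_C·f_C = 0.39 × 0.00964235 = 0.00376052
Sum: 5.11654e-05 + 0.00544958 + 0.00376052 = 0.00926126
Responsibility of Cluster A: 5.11654e-05 / 0.00926126 ≈ 0.0055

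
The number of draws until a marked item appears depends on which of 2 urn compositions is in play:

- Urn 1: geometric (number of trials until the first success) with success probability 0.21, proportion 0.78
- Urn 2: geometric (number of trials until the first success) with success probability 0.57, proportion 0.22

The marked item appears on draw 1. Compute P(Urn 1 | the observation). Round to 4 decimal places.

Apply Bayes' rule: the posterior for each component is proportional to its prior times its likelihood at x.
Component likelihoods at x = 1:
  L_1 = 0.21·(1−0.21)^0 = 0.21·1 = 0.21
  L_2 = 0.57·(1−0.57)^0 = 0.57·1 = 0.57
Prior × likelihood for each component:
  w_1·L_1 = 0.78 × 0.21 = 0.1638
  w_2·L_2 = 0.22 × 0.57 = 0.1254
Marginal: 0.1638 + 0.1254 = 0.2892
So the posterior for Urn 1 is 0.1638 / 0.2892 ≈ 0.5664.

0.5664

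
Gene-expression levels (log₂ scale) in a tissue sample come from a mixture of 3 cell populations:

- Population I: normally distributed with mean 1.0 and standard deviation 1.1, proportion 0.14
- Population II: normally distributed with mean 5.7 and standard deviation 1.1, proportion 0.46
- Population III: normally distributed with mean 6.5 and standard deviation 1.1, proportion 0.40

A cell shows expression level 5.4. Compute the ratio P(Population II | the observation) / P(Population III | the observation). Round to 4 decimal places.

1.8268

Since P(k|x) ∝ π_k f_k(x), the posterior odds are π_i f_i(x) / (π_j f_j(x)).
Component likelihoods at x = 5.4:
  L_I = (1/(1.1·√(2π)))·exp(−(5.4−1.0)²/(2·1.1²)) = 0.362675·exp(-8.00000) = 0.000121664
  L_II = (1/(1.1·√(2π)))·exp(−(5.4−5.7)²/(2·1.1²)) = 0.362675·exp(-0.03719) = 0.349435
  L_III = (1/(1.1·√(2π)))·exp(−(5.4−6.5)²/(2·1.1²)) = 0.362675·exp(-0.50000) = 0.219973
Odds = (0.46/0.40) × (0.349435/0.219973) = 1.15 × 1.58853 ≈ 1.8268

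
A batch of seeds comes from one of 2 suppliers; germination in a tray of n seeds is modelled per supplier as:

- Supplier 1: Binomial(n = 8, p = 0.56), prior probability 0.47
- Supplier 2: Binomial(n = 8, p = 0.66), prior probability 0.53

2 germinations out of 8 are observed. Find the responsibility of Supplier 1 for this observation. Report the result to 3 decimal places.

0.750

Apply Bayes' rule: the posterior for each component is proportional to its prior times its likelihood at x.
Evaluate each component's likelihood at the observed value:
  L_1 = C(8,2)·0.56^2·0.44^6 = 28·0.3136·0.00725631 = 0.0637162
  L_2 = C(8,2)·0.66^2·0.34^6 = 28·0.4356·0.0015448 = 0.0188417
Unnormalised posteriors:
  P(Z=1)·L_1 = 0.47 × 0.0637162 = 0.0299466
  P(Z=2)·L_2 = 0.53 × 0.0188417 = 0.00998609
Normaliser: 0.0299466 + 0.00998609 = 0.0399327
Responsibility of Supplier 1: 0.0299466 / 0.0399327 ≈ 0.750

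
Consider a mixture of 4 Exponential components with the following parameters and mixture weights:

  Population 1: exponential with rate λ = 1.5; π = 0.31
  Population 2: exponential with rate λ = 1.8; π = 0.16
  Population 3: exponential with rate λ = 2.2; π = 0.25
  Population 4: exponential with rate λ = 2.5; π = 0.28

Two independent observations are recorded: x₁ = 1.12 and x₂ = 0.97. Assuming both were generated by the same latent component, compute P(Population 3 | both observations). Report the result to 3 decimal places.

Posterior ∝ prior × likelihood, so P(k | x) ∝ w_k f_k(x); normalise over all components.
Since both observations come from the same component, the likelihood for component k is f_k(x₁)·f_k(x₂).
  L_1 = [1.5·e^(−1.5·1.12) = 1.5·e^(−1.6800) = 0.279561] × [0.350101] = 0.0978744
  L_2 = [1.8·e^(−1.8·1.12) = 1.8·e^(−2.0160) = 0.239737] × [0.314047] = 0.0752886
  L_3 = [2.2·e^(−2.2·1.12) = 2.2·e^(−2.4640) = 0.187207] × [0.260398] = 0.0487483
  L_4 = [2.5·e^(−2.5·1.12) = 2.5·e^(−2.8000) = 0.152025] × [0.221195] = 0.0336272
Multiply by the mixture weights:
  w_1·L_1 = 0.31 × 0.0978744 = 0.0303411
  w_2·L_2 = 0.16 × 0.0752886 = 0.0120462
  w_3·L_3 = 0.25 × 0.0487483 = 0.0121871
  w_4·L_4 = 0.28 × 0.0336272 = 0.00941563
Evidence: 0.0303411 + 0.0120462 + 0.0121871 + 0.00941563 = 0.06399
Responsibility of Population 3: 0.0121871 / 0.06399 ≈ 0.190

0.190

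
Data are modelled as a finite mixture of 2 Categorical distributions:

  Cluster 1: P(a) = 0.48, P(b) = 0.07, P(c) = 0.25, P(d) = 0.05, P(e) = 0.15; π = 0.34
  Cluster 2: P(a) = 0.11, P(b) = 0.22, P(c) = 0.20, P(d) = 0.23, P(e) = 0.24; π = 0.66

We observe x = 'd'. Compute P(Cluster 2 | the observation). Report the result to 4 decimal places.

Posterior ∝ prior × likelihood, so P(k | x) ∝ w_k f_k(x); normalise over all components.
Component likelihoods at x = 'd':
  f_1 = P(d | comp) = 0.05
  f_2 = P(d | comp) = 0.23
Weight by the priors:
  w_1·f_1 = 0.34 × 0.05 = 0.017
  w_2·f_2 = 0.66 × 0.23 = 0.1518
Normaliser: 0.017 + 0.1518 = 0.1688
So the posterior for Cluster 2 is 0.1518 / 0.1688 ≈ 0.8993.

0.8993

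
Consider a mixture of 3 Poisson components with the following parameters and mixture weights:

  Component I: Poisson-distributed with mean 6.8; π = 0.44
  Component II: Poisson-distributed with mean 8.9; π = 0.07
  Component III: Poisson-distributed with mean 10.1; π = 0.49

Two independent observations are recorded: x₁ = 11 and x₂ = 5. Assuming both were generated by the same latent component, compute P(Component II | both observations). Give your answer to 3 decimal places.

0.087

Apply Bayes' rule: the posterior for each component is proportional to its prior times its likelihood at x.
Since both observations come from the same component, the likelihood for component k is f_k(x₁)·f_k(x₂).
  f_I = [e^(−6.8)·6.8^11/11! = 0.0401088] × [0.134946] = 0.00541253
  f_II = [e^(−8.9)·8.9^11/11! = 0.094823] × [0.063467] = 0.00601813
  f_III = [e^(−10.1)·10.1^11/11! = 0.114817] × [0.0359792] = 0.00413101
Weight by the priors:
  w_I·f_I = 0.44 × 0.00541253 = 0.00238152
  w_II·f_II = 0.07 × 0.00601813 = 0.000421269
  w_III·f_III = 0.49 × 0.00413101 = 0.0020242
Normaliser: 0.00238152 + 0.000421269 + 0.0020242 = 0.00482698
So the posterior for Component II is 0.000421269 / 0.00482698 ≈ 0.087.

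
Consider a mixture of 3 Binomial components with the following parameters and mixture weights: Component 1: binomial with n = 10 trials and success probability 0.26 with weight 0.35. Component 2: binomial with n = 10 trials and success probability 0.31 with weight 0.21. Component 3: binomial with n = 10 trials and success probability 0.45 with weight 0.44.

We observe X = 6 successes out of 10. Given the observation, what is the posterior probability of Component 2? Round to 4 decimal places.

0.1033

The responsibility of component k is π_k f_k(x) divided by Σ_j π_j f_j(x).
Component likelihoods at x = 6 successes out of 10:
  f_1 = 0.019453
  f_2 = 0.042246
  f_3 = 0.159568
Multiply by the mixture weights:
  π_1·f_1 = 0.35 × 0.019453 = 0.00680854
  π_2·f_2 = 0.21 × 0.042246 = 0.00887166
  π_3·f_3 = 0.44 × 0.159568 = 0.0702098
Denominator: 0.00680854 + 0.00887166 + 0.0702098 = 0.08589
Responsibility of Component 2: 0.00887166 / 0.08589 ≈ 0.1033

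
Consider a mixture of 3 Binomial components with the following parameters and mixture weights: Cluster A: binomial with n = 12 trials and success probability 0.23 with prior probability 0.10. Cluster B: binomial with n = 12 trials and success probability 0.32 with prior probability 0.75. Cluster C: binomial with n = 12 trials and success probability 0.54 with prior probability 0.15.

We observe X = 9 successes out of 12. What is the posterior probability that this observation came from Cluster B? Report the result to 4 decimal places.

0.1269

By Bayes' theorem, P(k | x) = π_k f_k(x) / Σ_j π_j f_j(x).
Binomial probabilities:
  f_A = C(12,9)·0.23^9·0.77^3 = 220·1.80115e-06·0.456533 = 0.000180903
  f_B = C(12,9)·0.32^9·0.68^3 = 220·3.51844e-05·0.314432 = 0.00243388
  f_C = C(12,9)·0.54^9·0.46^3 = 220·0.00390431·0.097336 = 0.0836065
Weight by the priors:
  π_A·f_A = 0.10 × 0.000180903 = 1.80903e-05
  π_B·f_B = 0.75 × 0.00243388 = 0.00182541
  π_C·f_C = 0.15 × 0.0836065 = 0.012541
Normaliser: 1.80903e-05 + 0.00182541 + 0.012541 = 0.0143845
P(Cluster B | x) ≈ 0.1269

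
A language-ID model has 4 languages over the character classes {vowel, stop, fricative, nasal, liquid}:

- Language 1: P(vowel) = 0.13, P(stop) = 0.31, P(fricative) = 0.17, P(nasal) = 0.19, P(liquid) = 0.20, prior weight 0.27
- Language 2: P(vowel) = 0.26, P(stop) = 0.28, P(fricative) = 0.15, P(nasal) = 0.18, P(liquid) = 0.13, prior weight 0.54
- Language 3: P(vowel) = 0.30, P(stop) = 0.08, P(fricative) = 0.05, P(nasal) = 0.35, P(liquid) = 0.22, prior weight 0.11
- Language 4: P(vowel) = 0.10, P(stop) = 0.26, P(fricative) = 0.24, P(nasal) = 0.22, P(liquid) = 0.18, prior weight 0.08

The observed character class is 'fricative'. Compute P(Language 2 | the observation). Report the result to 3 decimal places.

0.534

Posterior ∝ prior × likelihood, so P(k | x) ∝ π_k f_k(x); normalise over all components.
Component likelihoods at x = 'fricative':
  L_1 = P(fricative | comp) = 0.17
  L_2 = P(fricative | comp) = 0.15
  L_3 = P(fricative | comp) = 0.05
  L_4 = P(fricative | comp) = 0.24
Weight by the priors:
  π_1·L_1 = 0.27 × 0.17 = 0.0459
  π_2·L_2 = 0.54 × 0.15 = 0.081
  π_3·L_3 = 0.11 × 0.05 = 0.0055
  π_4·L_4 = 0.08 × 0.24 = 0.0192
Marginal: 0.0459 + 0.081 + 0.0055 + 0.0192 = 0.1516
Responsibility of Language 2: 0.081 / 0.1516 ≈ 0.534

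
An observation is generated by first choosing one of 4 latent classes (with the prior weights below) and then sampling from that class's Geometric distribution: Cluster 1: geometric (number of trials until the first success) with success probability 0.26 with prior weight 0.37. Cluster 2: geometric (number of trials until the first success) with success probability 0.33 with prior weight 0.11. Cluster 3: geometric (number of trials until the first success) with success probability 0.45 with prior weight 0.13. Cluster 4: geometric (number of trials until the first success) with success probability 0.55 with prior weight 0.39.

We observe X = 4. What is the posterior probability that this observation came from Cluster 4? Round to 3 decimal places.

0.247

The responsibility of component k is P(Z=k) f_k(x) divided by Σ_j P(Z=j) f_j(x).
Evaluate each component's likelihood at the observed value:
  p_1 = 0.26·(1−0.26)^3 = 0.26·0.405224 = 0.105358
  p_2 = 0.33·(1−0.33)^3 = 0.33·0.300763 = 0.0992518
  p_3 = 0.45·(1−0.45)^3 = 0.45·0.166375 = 0.0748688
  p_4 = 0.55·(1−0.55)^3 = 0.55·0.091125 = 0.0501187
Weight by the priors:
  P(Z=1)·p_1 = 0.37 × 0.105358 = 0.0389825
  P(Z=2)·p_2 = 0.11 × 0.0992518 = 0.0109177
  P(Z=3)·p_3 = 0.13 × 0.0748688 = 0.00973294
  P(Z=4)·p_4 = 0.39 × 0.0501187 = 0.0195463
Denominator: 0.0389825 + 0.0109177 + 0.00973294 + 0.0195463 = 0.0791795
P(Cluster 4 | x) = 0.0195463 / 0.0791795 ≈ 0.247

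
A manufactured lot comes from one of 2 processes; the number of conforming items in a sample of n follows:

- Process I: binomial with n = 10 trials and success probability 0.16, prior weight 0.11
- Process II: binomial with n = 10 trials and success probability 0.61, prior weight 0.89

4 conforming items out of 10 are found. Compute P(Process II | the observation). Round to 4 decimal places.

0.9448

Apply Bayes' rule: the posterior for each component is proportional to its prior times its likelihood at x.
Component likelihoods at x = 4 conforming items out of 10:
  L_I = C(10,4)·0.16^4·0.84^6 = 210·0.00065536·0.351298 = 0.0483476
  L_II = C(10,4)·0.61^4·0.39^6 = 210·0.138458·0.00351874 = 0.102312
Unnormalised posteriors:
  P(Z=I)·L_I = 0.11 × 0.0483476 = 0.00531824
  P(Z=II)·L_II = 0.89 × 0.102312 = 0.0910576
Denominator: 0.00531824 + 0.0910576 = 0.0963759
Responsibility of Process II: 0.0910576 / 0.0963759 ≈ 0.9448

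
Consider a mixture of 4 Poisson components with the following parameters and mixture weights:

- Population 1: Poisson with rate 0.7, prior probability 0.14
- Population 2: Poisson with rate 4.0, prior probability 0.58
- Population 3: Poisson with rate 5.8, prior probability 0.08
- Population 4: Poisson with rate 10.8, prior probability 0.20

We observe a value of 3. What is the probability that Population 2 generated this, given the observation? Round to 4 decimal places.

The responsibility of component k is w_k f_k(x) divided by Σ_j w_j f_j(x).
Evaluate each component's likelihood at the observed value:
  L_1 = e^(−0.7)·0.7^3/3! = 0.0283881
  L_2 = e^(−4.0)·4.0^3/3! = 0.195367
  L_3 = e^(−5.8)·5.8^3/3! = 0.098452
  L_4 = e^(−10.8)·10.8^3/3! = 0.00428292
Prior × likelihood for each component:
  w_1·L_1 = 0.14 × 0.0283881 = 0.00397434
  w_2·L_2 = 0.58 × 0.195367 = 0.113313
  w_3·L_3 = 0.08 × 0.098452 = 0.00787616
  w_4·L_4 = 0.20 × 0.00428292 = 0.000856583
Denominator: 0.00397434 + 0.113313 + 0.00787616 + 0.000856583 = 0.12602
P(Population 2 | the observation) = 0.113313 / 0.12602 ≈ 0.8992

0.8992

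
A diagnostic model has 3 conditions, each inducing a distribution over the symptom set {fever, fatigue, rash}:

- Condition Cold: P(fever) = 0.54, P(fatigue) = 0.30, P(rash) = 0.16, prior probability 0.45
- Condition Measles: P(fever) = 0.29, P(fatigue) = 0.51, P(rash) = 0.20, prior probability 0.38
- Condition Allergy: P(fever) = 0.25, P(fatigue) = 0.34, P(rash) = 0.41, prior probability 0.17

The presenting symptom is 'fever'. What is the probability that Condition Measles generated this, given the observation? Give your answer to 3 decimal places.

Apply Bayes' rule: the posterior for each component is proportional to its prior times its likelihood at x.
Evaluate each component's likelihood at the observed value:
  L_Cold = 0.54
  L_Measles = 0.29
  L_Allergy = 0.25
Multiply by the mixture weights:
  π_Cold·L_Cold = 0.45 × 0.54 = 0.243
  π_Measles·L_Measles = 0.38 × 0.29 = 0.1102
  π_Allergy·L_Allergy = 0.17 × 0.25 = 0.0425
Evidence: 0.243 + 0.1102 + 0.0425 = 0.3957
P(Condition Measles | x) ≈ 0.278

0.278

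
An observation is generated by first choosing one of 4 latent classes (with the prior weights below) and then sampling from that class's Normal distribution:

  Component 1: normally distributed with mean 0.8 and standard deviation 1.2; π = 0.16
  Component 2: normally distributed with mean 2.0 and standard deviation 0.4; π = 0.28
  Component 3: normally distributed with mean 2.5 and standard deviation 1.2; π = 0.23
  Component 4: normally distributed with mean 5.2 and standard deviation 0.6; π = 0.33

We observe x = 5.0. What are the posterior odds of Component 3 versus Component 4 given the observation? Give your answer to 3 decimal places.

The posterior odds equal the prior odds times the likelihood ratio: (P(Z=i)/P(Z=j))·(f_i(x)/f_j(x)).
Normal densities:
  p_1 = (1/(1.2·√(2π)))·exp(−(5.0−0.8)²/(2·1.2²)) = 0.332452·exp(-6.12500) = 0.000727236
  p_2 = (1/(0.4·√(2π)))·exp(−(5.0−2.0)²/(2·0.4²)) = 0.997356·exp(-28.12500) = 6.0858e-13
  p_3 = (1/(1.2·√(2π)))·exp(−(5.0−2.5)²/(2·1.2²)) = 0.332452·exp(-2.17014) = 0.0379533
  p_4 = (1/(0.6·√(2π)))·exp(−(5.0−5.2)²/(2·0.6²)) = 0.664904·exp(-0.05556) = 0.628972
Posterior odds = (P(Z=3)·p_3) / (P(Z=4)·p_4) = (0.23·0.0379533) / (0.33·0.628972) = 0.00872926 / 0.207561 ≈ 0.042

0.042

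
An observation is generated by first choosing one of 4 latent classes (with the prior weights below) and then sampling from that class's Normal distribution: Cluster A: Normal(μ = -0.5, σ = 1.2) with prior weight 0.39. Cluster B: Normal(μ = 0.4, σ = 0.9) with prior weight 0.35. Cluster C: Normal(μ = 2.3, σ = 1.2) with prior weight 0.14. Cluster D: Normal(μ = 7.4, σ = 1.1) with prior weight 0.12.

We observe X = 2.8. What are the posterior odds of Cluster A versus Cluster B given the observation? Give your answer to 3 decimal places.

0.667

The posterior odds equal the prior odds times the likelihood ratio: (w_i/w_j)·(f_i(x)/f_j(x)).
Normal densities:
  p_A = (1/(1.2·√(2π)))·exp(−(2.8−-0.5)²/(2·1.2²)) = 0.332452·exp(-3.78125) = 0.00757797
  p_B = (1/(0.9·√(2π)))·exp(−(2.8−0.4)²/(2·0.9²)) = 0.443269·exp(-3.55556) = 0.0126622
  p_C = (1/(1.2·√(2π)))·exp(−(2.8−2.3)²/(2·1.2²)) = 0.332452·exp(-0.08681) = 0.30481
  p_D = (1/(1.1·√(2π)))·exp(−(2.8−7.4)²/(2·1.1²)) = 0.362675·exp(-8.74380) = 5.78273e-05
Odds = (0.39/0.35) × (0.00757797/0.0126622) = 1.11429 × 0.598471 ≈ 0.667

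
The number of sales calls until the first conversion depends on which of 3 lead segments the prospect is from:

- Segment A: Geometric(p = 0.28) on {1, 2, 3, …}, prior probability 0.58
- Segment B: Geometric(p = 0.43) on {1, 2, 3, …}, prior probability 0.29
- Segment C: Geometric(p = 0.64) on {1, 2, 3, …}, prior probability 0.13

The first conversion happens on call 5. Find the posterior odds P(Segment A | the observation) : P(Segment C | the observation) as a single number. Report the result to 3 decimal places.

Only the two components matter; the odds are (w_i f_i(x)) / (w_j f_j(x)).
Evaluate each component's likelihood at the observed value:
  L_A = 0.0752468
  L_B = 0.0453908
  L_C = 0.0107495
0.0436431 / 0.00139744 ≈ 31.231

31.231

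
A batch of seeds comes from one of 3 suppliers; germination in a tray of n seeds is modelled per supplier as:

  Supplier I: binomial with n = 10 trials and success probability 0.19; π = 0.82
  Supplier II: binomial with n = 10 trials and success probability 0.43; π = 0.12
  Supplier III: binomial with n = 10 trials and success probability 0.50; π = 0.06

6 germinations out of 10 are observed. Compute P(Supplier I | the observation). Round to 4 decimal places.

Apply Bayes' rule: the posterior for each component is proportional to its prior times its likelihood at x.
Binomial probabilities:
  p_I = 0.00425286
  p_II = 0.140129
  p_III = 0.205078
Weight by the priors:
  π_I·p_I = 0.82 × 0.00425286 = 0.00348734
  π_II·p_II = 0.12 × 0.140129 = 0.0168155
  π_III·p_III = 0.06 × 0.205078 = 0.0123047
Denominator: 0.00348734 + 0.0168155 + 0.0123047 = 0.0326076
So the posterior for Supplier I is 0.00348734 / 0.0326076 ≈ 0.1069.

0.1069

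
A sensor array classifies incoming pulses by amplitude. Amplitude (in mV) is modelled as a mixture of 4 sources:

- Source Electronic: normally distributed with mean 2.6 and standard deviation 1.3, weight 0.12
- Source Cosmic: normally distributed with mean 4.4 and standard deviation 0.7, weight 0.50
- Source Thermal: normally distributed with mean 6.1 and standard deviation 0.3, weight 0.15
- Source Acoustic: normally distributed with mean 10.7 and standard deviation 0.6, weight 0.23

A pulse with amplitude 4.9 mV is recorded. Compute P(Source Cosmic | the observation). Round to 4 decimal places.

Apply Bayes' rule: the posterior for each component is proportional to its prior times its likelihood at x.
Normal densities:
  p_Electronic = (1/(1.3·√(2π)))·exp(−(4.9−2.6)²/(2·1.3²)) = 0.306879·exp(-1.56509) = 0.064159
  p_Cosmic = (1/(0.7·√(2π)))·exp(−(4.9−4.4)²/(2·0.7²)) = 0.569918·exp(-0.25510) = 0.441593
  p_Thermal = (1/(0.3·√(2π)))·exp(−(4.9−6.1)²/(2·0.3²)) = 1.329808·exp(-8.00000) = 0.000446101
  p_Acoustic = (1/(0.6·√(2π)))·exp(−(4.9−10.7)²/(2·0.6²)) = 0.664904·exp(-46.72222) = 3.4006e-21
Weight by the priors:
  π_Electronic·p_Electronic = 0.12 × 0.064159 = 0.00769907
  π_Cosmic·p_Cosmic = 0.50 × 0.441593 = 0.220797
  π_Thermal·p_Thermal = 0.15 × 0.000446101 = 6.69151e-05
  π_Acoustic·p_Acoustic = 0.23 × 3.4006e-21 = 7.82138e-22
Marginal: 0.00769907 + 0.220797 + 6.69151e-05 + 7.82138e-22 = 0.228563
Responsibility of Source Cosmic: 0.220797 / 0.228563 ≈ 0.9660

0.9660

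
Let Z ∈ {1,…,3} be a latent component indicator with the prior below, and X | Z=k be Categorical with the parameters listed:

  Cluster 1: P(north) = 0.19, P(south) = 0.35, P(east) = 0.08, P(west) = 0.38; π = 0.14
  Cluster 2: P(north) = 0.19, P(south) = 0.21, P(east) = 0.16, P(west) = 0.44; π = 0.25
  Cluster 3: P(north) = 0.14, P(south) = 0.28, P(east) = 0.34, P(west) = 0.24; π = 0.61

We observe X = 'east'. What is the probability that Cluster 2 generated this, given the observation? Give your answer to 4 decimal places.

0.1547

Apply Bayes' rule: the posterior for each component is proportional to its prior times its likelihood at x.
Evaluate each component's likelihood at the observed value:
  p_1 = P(east | comp) = 0.08
  p_2 = P(east | comp) = 0.16
  p_3 = P(east | comp) = 0.34
Weight by the priors:
  w_1·p_1 = 0.14 × 0.08 = 0.0112
  w_2·p_2 = 0.25 × 0.16 = 0.04
  w_3·p_3 = 0.61 × 0.34 = 0.2074
Normaliser: 0.0112 + 0.04 + 0.2074 = 0.2586
Responsibility of Cluster 2: 0.04 / 0.2586 ≈ 0.1547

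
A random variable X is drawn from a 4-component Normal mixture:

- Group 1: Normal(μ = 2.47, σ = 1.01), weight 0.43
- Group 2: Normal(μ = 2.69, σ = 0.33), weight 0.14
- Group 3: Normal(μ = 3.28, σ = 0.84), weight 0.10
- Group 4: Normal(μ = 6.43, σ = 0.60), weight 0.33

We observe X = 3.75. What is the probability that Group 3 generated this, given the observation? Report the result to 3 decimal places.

By Bayes' theorem, P(k | x) = w_k f_k(x) / Σ_j w_j f_j(x).
Evaluate each component's likelihood at the observed value:
  p_1 = 0.17694
  p_2 = 0.00694914
  p_3 = 0.406115
  p_4 = 3.09336e-05
Unnormalised posteriors:
  w_1·p_1 = 0.43 × 0.17694 = 0.076084
  w_2·p_2 = 0.14 × 0.00694914 = 0.00097288
  w_3·p_3 = 0.10 × 0.406115 = 0.0406115
  w_4·p_4 = 0.33 × 3.09336e-05 = 1.02081e-05
Denominator: 0.076084 + 0.00097288 + 0.0406115 + 1.02081e-05 = 0.117679
Responsibility of Group 3: 0.0406115 / 0.117679 ≈ 0.345

0.345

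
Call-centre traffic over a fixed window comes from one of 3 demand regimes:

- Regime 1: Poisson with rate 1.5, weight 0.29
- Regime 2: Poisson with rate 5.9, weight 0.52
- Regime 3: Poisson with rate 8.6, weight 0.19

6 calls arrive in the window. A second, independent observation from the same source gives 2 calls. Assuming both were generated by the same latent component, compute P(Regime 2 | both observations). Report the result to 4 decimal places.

0.9106

By Bayes' theorem, P(k | x) = π_k f_k(x) / Σ_j π_j f_j(x).
Since both observations come from the same component, the likelihood for component k is f_k(x₁)·f_k(x₂).
  f_1 = [0.00352999] × [0.251021] = 0.000886103
  f_2 = [0.160488] × [0.04768] = 0.00765207
  f_3 = [0.103449] × [0.00680823] = 0.000704304
Multiply by the mixture weights:
  π_1·f_1 = 0.29 × 0.000886103 = 0.00025697
  π_2·f_2 = 0.52 × 0.00765207 = 0.00397907
  π_3·f_3 = 0.19 × 0.000704304 = 0.000133818
Evidence: 0.00025697 + 0.00397907 + 0.000133818 = 0.00436986
P(Regime 2 | x) ≈ 0.9106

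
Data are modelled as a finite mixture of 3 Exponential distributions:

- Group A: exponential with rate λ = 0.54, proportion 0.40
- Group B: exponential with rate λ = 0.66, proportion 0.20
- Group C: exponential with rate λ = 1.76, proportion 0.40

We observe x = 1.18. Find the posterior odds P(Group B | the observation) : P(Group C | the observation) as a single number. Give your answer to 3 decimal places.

0.687

Posterior odds = (P(Z=i) f_i(x)) / (P(Z=j) f_j(x)); the normalising sum cancels.
Evaluate each component's likelihood at the observed value:
  f_A = 0.285536
  f_B = 0.302911
  f_C = 0.220582
Odds = (0.20/0.40) × (0.302911/0.220582) = 0.5 × 1.37324 ≈ 0.687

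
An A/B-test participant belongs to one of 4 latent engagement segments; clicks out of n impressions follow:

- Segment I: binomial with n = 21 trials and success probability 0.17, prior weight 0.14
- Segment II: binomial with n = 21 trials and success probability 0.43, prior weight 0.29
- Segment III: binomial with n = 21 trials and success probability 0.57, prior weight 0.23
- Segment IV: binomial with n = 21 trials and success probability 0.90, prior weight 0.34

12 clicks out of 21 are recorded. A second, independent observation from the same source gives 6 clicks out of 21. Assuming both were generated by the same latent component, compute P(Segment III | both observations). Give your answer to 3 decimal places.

Apply Bayes' rule: the posterior for each component is proportional to its prior times its likelihood at x.
Since both observations come from the same component, the likelihood for component k is f_k(x₁)·f_k(x₂).
  p_I = [3.20135e-05] × [0.0800528] = 2.56278e-06
  p_II = [0.0746] × [0.0747215] = 0.00557422
  p_III = [0.173763] × [0.00591273] = 0.00102742
  p_IV = [8.30145e-05] × [2.88381e-11] = 2.39398e-15
Weight by the priors:
  π_I·p_I = 0.14 × 2.56278e-06 = 3.58789e-07
  π_II·p_II = 0.29 × 0.00557422 = 0.00161653
  π_III·p_III = 0.23 × 0.00102742 = 0.000236306
  π_IV·p_IV = 0.34 × 2.39398e-15 = 8.13954e-16
Normaliser: 3.58789e-07 + 0.00161653 + 0.000236306 + 8.13954e-16 = 0.00185319
P(Segment III | x₁,x₂) = 0.000236306 / 0.00185319 ≈ 0.128

0.128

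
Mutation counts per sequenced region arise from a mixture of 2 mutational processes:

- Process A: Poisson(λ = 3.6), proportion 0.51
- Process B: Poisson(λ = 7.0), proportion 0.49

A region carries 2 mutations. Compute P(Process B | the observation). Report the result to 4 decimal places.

0.1081

P(component k | x) = π_k·f_k(x) / marginal(x), where marginal(x) = Σ_j π_j·f_j(x).
Poisson probabilities:
  p_A = e^(−3.6)·3.6^2/2! = 0.177058
  p_B = e^(−7.0)·7.0^2/2! = 0.0223411
Multiply by the mixture weights:
  π_A·p_A = 0.51 × 0.177058 = 0.0902994
  π_B·p_B = 0.49 × 0.0223411 = 0.0109471
Sum: 0.0902994 + 0.0109471 = 0.101247
Responsibility of Process B: 0.0109471 / 0.101247 ≈ 0.1081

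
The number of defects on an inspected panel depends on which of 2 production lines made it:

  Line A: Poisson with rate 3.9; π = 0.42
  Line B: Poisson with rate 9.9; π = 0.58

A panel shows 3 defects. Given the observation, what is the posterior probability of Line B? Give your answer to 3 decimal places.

The responsibility of component k is w_k f_k(x) divided by Σ_j w_j f_j(x).
Poisson probabilities:
  f_A = e^(−3.9)·3.9^3/3! = 0.200122
  f_B = e^(−9.9)·9.9^3/3! = 0.00811407
Unnormalised posteriors:
  w_A·f_A = 0.42 × 0.200122 = 0.0840511
  w_B·f_B = 0.58 × 0.00811407 = 0.00470616
Denominator: 0.0840511 + 0.00470616 = 0.0887573
So the posterior for Line B is 0.00470616 / 0.0887573 ≈ 0.053.

0.053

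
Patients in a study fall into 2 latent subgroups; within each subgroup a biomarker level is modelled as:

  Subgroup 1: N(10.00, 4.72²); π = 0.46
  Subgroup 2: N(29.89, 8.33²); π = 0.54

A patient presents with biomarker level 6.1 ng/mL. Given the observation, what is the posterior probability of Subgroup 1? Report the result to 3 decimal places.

0.984

By Bayes' theorem, P(k | x) = π_k f_k(x) / Σ_j π_j f_j(x).
Component likelihoods at x = 6.1 ng/mL:
  L_1 = 0.0600781
  L_2 = 0.000811192
Prior × likelihood for each component:
  π_1·L_1 = 0.46 × 0.0600781 = 0.0276359
  π_2·L_2 = 0.54 × 0.000811192 = 0.000438044
Normaliser: 0.0276359 + 0.000438044 = 0.028074
P(Subgroup 1 | the observation) ≈ 0.984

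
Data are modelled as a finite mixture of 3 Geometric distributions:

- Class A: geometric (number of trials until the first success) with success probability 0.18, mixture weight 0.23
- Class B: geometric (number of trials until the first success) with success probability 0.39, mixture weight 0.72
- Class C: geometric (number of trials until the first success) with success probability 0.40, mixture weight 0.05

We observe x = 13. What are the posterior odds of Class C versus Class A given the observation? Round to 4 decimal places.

0.0114

Posterior odds = (π_i f_i(x)) / (π_j f_j(x)); the normalising sum cancels.
Component likelihoods at x = 13:
  p_A = 0.0166356
  p_B = 0.0010352
  p_C = 0.000870713
4.35356e-05 / 0.00382619 ≈ 0.0114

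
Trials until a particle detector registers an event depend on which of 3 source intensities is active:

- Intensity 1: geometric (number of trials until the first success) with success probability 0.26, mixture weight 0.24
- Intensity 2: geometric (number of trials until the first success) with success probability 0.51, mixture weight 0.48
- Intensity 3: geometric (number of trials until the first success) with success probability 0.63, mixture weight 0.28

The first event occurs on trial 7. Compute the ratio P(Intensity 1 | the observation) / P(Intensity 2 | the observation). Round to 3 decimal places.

3.024

The posterior odds equal the prior odds times the likelihood ratio: (π_i/π_j)·(f_i(x)/f_j(x)).
Evaluate each component's likelihood at the observed value:
  L_1 = 0.26·(1−0.26)^6 = 0.26·0.164206 = 0.0426937
  L_2 = 0.51·(1−0.51)^6 = 0.51·0.0138413 = 0.00705906
  L_3 = 0.63·(1−0.63)^6 = 0.63·0.00256573 = 0.00161641
0.0102465 / 0.00338835 ≈ 3.024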